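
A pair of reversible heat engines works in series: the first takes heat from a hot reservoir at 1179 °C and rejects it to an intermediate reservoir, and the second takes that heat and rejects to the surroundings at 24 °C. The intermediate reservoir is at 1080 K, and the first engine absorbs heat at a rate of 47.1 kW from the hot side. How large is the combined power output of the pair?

Ẇ_total ≈ 37.46 kW

T_H = 1179 °C → 1179 + 273.15 = 1452.15 K.
T_C = 24 °C → 24 + 273.15 = 297.15 K.
Two reversible stages in series are equivalent to a single Carnot engine between T_H and T_C, so η_total = 1 − T_C/T_H = 1 − 297.15/1452.15 = 0.7954.
W_total = η_total · Q_H = 0.7954 × 47.1 = 37.46 kW.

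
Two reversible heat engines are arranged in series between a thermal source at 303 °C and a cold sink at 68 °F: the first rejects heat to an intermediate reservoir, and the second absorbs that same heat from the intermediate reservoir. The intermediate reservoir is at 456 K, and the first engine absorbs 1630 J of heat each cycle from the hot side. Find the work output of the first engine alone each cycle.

T_H = 303 °C → 303 + 273.15 = 576.15 K.
T_C = 68 °F → (68 − 32) × 5/9 = 20.00 °C = 293.15 K.
First-stage efficiency η₁ = 1 − T_m/T_H = 1 − 456.00/576.15 = 0.2085.
W₁ = η₁·Q_H = 0.2085 × 1630 = 340 J.

W₁ ≈ 340 J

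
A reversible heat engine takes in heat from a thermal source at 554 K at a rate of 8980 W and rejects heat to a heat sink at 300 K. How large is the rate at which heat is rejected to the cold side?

Q̇_C ≈ 4860 W

The Carnot efficiency is η = 1 − T_C/T_H = 1 − 300.00/554.00 = 0.4585.
For a reversible cycle Q_C/Q_H = T_C/T_H, so Q_C = 8980 × 300.00/554.00 = 4860 W.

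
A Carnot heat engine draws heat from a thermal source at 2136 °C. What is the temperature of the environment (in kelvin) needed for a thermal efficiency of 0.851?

T_H = 2136 °C → 2136 + 273.15 = 2409.15 K.
From η = 1 − T_C/T_H, T_C = T_H·(1 − η) = 2409.15 × (1 − 0.851) = 359.0 K.

T_C ≈ 359.0 K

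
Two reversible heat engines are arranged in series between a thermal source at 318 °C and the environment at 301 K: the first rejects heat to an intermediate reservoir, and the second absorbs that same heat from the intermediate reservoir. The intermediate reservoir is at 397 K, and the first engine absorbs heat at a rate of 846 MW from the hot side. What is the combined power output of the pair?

T_H = 318 °C → 318 + 273.15 = 591.15 K.
Two reversible stages in series are equivalent to a single Carnot engine between T_H and T_C, so η_total = 1 − T_C/T_H = 1 − 301.00/591.15 = 0.4908.
W_total = η_total · Q_H = 0.4908 × 846 = 415 MW.

Ẇ_total ≈ 415 MW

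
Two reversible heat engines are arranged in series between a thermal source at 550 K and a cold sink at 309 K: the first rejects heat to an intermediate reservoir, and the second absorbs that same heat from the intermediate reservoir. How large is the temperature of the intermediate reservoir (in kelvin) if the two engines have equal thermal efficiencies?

Equal efficiencies require 1 − T_m/T_H = 1 − T_C/T_m, i.e. T_m/T_H = T_C/T_m, so T_m = √(T_H·T_C) = √(550.00 × 309.00) = 412 K.

T_m ≈ 412 K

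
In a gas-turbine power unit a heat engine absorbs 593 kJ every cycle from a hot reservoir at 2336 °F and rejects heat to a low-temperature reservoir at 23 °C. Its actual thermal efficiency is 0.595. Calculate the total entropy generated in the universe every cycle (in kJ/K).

T_H = 2336 °F → (2336 − 32) × 5/9 = 1280.00 °C = 1553.15 K.
T_C = 23 °C → 23 + 273.15 = 296.15 K.
W = η·Q_H = 0.595 × 593 = 352.8 kJ, so Q_C = Q_H − W = 240.2 kJ.
The hot reservoir loses entropy Q_H/T_H = 593/1553.15 = 0.3818 kJ/K; the cold reservoir gains Q_C/T_C = 240.2/296.15 = 0.8110 kJ/K.
ΔS_univ = −Q_H/T_H + Q_C/T_C = 0.429 kJ/K (> 0, since η = 0.595 < η_Carnot = 0.809).

ΔS_univ ≈ 0.429 kJ/K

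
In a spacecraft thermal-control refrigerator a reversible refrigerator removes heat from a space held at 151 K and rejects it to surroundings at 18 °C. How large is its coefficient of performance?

COP_R ≈ 1.08

T_H = 18 °C → 18 + 273.15 = 291.15 K.
The reversible coefficient of performance is COP_R = T_C/(T_H − T_C) = 151.00/(291.15 − 151.00) = 1.08.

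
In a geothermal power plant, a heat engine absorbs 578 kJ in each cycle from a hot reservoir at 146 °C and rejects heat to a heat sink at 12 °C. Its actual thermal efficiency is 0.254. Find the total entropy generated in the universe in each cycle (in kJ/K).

T_H = 146 °C → 146 + 273.15 = 419.15 K.
T_C = 12 °C → 12 + 273.15 = 285.15 K.
W = η·Q_H = 0.254 × 578 = 146.8 kJ, so Q_C = Q_H − W = 431.2 kJ.
Entropy balance on the reservoirs: −Q_H/T_H = -1.379 kJ/K, +Q_C/T_C = 1.512 kJ/K.
ΔS_univ = −Q_H/T_H + Q_C/T_C = 0.133 kJ/K (> 0, since η = 0.254 < η_Carnot = 0.320).

ΔS_univ ≈ 0.133 kJ/K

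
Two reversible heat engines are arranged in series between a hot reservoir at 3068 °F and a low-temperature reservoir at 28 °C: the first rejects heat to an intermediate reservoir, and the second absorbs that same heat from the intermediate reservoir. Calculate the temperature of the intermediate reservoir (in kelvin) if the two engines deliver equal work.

T_H = 3068 °F → (3068 − 32) × 5/9 = 1686.67 °C = 1959.82 K.
T_C = 28 °C → 28 + 273.15 = 301.15 K.
For reversible stages Q_m = Q_H·(T_m/T_H). Setting W₁ = Q_H(1 − T_m/T_H) equal to W₂ = Q_m(1 − T_C/T_m) = Q_H·(T_m − T_C)/T_H gives T_H − T_m = T_m − T_C, so T_m = (T_H + T_C)/2 = (1959.82 + 301.15)/2 = 1130 K.

T_m ≈ 1130 K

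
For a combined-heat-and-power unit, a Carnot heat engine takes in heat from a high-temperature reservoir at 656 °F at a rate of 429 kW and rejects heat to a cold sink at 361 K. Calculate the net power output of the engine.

T_H = 656 °F → (656 − 32) × 5/9 = 346.67 °C = 619.82 K.
Since the cycle is reversible, η = 1 − T_C/T_H = 1 − 361.00/619.82 = 0.4176.
W = η·Q_H = 0.4176 × 429 = 179 kW.

Ẇ ≈ 179 kW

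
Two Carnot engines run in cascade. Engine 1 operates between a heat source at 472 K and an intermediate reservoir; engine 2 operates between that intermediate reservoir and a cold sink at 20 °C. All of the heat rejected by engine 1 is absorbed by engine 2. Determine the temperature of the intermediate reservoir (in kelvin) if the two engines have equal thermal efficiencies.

T_C = 20 °C → 20 + 273.15 = 293.15 K.
Equal efficiencies require 1 − T_m/T_H = 1 − T_C/T_m, i.e. T_m/T_H = T_C/T_m, so T_m = √(T_H·T_C) = √(472.00 × 293.15) = 372.0 K.

T_m ≈ 372.0 K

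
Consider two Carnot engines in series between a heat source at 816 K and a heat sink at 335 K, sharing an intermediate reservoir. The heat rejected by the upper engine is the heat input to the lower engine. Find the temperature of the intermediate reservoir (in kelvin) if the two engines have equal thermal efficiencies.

Equal efficiencies require 1 − T_m/T_H = 1 − T_C/T_m, i.e. T_m/T_H = T_C/T_m, so T_m = √(T_H·T_C) = √(816.00 × 335.00) = 522.8 K.

T_m ≈ 522.8 K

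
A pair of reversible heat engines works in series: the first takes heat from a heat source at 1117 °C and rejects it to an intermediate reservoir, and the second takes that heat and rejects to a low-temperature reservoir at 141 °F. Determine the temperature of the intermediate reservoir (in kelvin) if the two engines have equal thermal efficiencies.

T_H = 1117 °C → 1117 + 273.15 = 1390.15 K.
T_C = 141 °F → (141 − 32) × 5/9 = 60.56 °C = 333.71 K.
Equal efficiencies require 1 − T_m/T_H = 1 − T_C/T_m, i.e. T_m/T_H = T_C/T_m, so T_m = √(T_H·T_C) = √(1390.15 × 333.71) = 681.1 K.

T_m ≈ 681.1 K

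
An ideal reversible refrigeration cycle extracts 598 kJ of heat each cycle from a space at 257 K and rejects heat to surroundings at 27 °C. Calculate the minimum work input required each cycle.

T_H = 27 °C → 27 + 273.15 = 300.15 K.
For a reversible refrigerator, COP_R = T_C/(T_H − T_C) = 257.00/43.15 = 5.9560.
W = Q_C/COP_R = 598/5.9560 = 100 kJ.

W_in ≈ 100 kJ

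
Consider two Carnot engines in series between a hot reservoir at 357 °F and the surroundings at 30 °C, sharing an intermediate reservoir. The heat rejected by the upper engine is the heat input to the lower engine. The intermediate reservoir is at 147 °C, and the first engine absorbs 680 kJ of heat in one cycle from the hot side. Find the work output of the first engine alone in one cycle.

W₁ ≈ 50.3 kJ

T_H = 357 °F → (357 − 32) × 5/9 = 180.56 °C = 453.71 K.
T_C = 30 °C → 30 + 273.15 = 303.15 K.
T_m = 147 °C → 147 + 273.15 = 420.15 K.
First-stage efficiency η₁ = 1 − T_m/T_H = 1 − 420.15/453.71 = 0.0740.
W₁ = η₁·Q_H = 0.0740 × 680 = 50.3 kJ.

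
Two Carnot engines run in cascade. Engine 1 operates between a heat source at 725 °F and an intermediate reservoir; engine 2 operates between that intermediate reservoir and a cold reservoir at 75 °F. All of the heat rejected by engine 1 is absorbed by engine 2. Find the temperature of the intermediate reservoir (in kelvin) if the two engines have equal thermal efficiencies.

T_H = 725 °F → (725 − 32) × 5/9 = 385.00 °C = 658.15 K.
T_C = 75 °F → (75 − 32) × 5/9 = 23.89 °C = 297.04 K.
Equal efficiencies require 1 − T_m/T_H = 1 − T_C/T_m, i.e. T_m/T_H = T_C/T_m, so T_m = √(T_H·T_C) = √(658.15 × 297.04) = 442 K.

T_m ≈ 442 K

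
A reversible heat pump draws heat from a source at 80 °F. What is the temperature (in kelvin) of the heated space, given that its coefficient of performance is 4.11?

T_C = 80 °F → (80 − 32) × 5/9 = 26.67 °C = 299.82 K.
COP_HP = T_H/(T_H − T_C) ⇒ T_H = T_C·COP_HP/(COP_HP − 1) = 299.82 × 4.11/(4.11 − 1) = 396 K.

T_H ≈ 396 K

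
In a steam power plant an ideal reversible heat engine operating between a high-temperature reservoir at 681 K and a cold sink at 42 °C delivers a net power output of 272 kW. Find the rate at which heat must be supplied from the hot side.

Q̇_H ≈ 506 kW

T_C = 42 °C → 42 + 273.15 = 315.15 K.
Carnot efficiency: η = 1 − T_C/T_H = 1 − 315.15/681.00 = 0.5372.
Q_H = W/η = 272/0.5372 = 506 kW.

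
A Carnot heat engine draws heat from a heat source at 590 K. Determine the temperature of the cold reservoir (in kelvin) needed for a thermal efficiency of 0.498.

T_C ≈ 296.2 K

From η = 1 − T_C/T_H, T_C = T_H·(1 − η) = 590.00 × (1 − 0.498) = 296.2 K.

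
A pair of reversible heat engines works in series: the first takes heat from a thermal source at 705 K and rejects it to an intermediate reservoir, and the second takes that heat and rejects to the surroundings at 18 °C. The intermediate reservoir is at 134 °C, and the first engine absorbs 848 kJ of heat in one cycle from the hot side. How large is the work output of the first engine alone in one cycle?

T_C = 18 °C → 18 + 273.15 = 291.15 K.
T_m = 134 °C → 134 + 273.15 = 407.15 K.
First-stage efficiency η₁ = 1 − T_m/T_H = 1 − 407.15/705.00 = 0.4225.
W₁ = η₁·Q_H = 0.4225 × 848 = 358 kJ.

W₁ ≈ 358 kJ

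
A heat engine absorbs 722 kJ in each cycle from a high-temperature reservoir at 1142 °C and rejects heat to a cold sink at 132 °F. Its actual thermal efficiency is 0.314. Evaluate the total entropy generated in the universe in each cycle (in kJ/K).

ΔS_univ ≈ 0.997 kJ/K

T_H = 1142 °C → 1142 + 273.15 = 1415.15 K.
T_C = 132 °F → (132 − 32) × 5/9 = 55.56 °C = 328.71 K.
W = η·Q_H = 0.314 × 722 = 226.7 kJ, so Q_C = Q_H − W = 495.3 kJ.
The hot reservoir loses entropy Q_H/T_H = 722/1415.15 = 0.5102 kJ/K; the cold reservoir gains Q_C/T_C = 495.3/328.71 = 1.507 kJ/K.
ΔS_univ = −Q_H/T_H + Q_C/T_C = 0.997 kJ/K (> 0, since η = 0.314 < η_Carnot = 0.768).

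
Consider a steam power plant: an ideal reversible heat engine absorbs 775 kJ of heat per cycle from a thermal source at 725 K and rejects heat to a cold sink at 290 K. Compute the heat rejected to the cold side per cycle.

The Carnot efficiency is η = 1 − T_C/T_H = 1 − 290.00/725.00 = 0.6000.
For a reversible cycle Q_C/Q_H = T_C/T_H, so Q_C = 775 × 290.00/725.00 = 310 kJ.

Q_C ≈ 310 kJ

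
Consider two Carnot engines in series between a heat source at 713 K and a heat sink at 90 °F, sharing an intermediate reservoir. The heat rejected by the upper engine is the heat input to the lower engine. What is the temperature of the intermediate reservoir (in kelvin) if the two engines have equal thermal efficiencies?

T_C = 90 °F → (90 − 32) × 5/9 = 32.22 °C = 305.37 K.
Equal efficiencies require 1 − T_m/T_H = 1 − T_C/T_m, i.e. T_m/T_H = T_C/T_m, so T_m = √(T_H·T_C) = √(713.00 × 305.37) = 467 K.

T_m ≈ 467 K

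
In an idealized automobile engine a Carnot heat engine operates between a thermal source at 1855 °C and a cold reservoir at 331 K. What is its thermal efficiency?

T_H = 1855 °C → 1855 + 273.15 = 2128.15 K.
The Carnot efficiency is η = 1 − T_C/T_H = 1 − 331.00/2128.15 = 0.844.

η ≈ 0.844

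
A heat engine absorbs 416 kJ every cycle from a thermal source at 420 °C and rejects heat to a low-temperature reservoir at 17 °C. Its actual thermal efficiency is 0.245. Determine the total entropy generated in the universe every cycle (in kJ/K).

T_H = 420 °C → 420 + 273.15 = 693.15 K.
T_C = 17 °C → 17 + 273.15 = 290.15 K.
W = η·Q_H = 0.245 × 416 = 101.9 kJ, so Q_C = Q_H − W = 314.1 kJ.
The hot reservoir loses entropy Q_H/T_H = 416/693.15 = 0.6002 kJ/K; the cold reservoir gains Q_C/T_C = 314.1/290.15 = 1.082 kJ/K.
ΔS_univ = −Q_H/T_H + Q_C/T_C = 0.482 kJ/K (> 0, since η = 0.245 < η_Carnot = 0.581).

ΔS_univ ≈ 0.482 kJ/K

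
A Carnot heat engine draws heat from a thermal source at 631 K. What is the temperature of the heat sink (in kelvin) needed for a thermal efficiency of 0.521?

T_C ≈ 302.2 K

From η = 1 − T_C/T_H, T_C = T_H·(1 − η) = 631.00 × (1 − 0.521) = 302.2 K.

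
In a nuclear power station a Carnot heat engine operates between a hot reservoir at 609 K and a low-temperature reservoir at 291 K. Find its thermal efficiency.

η ≈ 0.522

Carnot efficiency: η = 1 − T_C/T_H = 1 − 291.00/609.00 = 0.522.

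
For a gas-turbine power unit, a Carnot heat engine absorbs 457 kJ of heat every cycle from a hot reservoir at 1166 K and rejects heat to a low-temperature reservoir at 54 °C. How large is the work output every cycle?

T_C = 54 °C → 54 + 273.15 = 327.15 K.
Carnot efficiency: η = 1 − T_C/T_H = 1 − 327.15/1166.00 = 0.7194.
W = η·Q_H = 0.7194 × 457 = 329 kJ.

W ≈ 329 kJ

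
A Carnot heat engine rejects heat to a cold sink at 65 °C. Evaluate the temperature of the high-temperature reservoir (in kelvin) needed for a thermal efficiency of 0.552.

T_H ≈ 754.8 K

T_C = 65 °C → 65 + 273.15 = 338.15 K.
From η = 1 − T_C/T_H, solving for T_H gives T_H = T_C/(1 − η) = 338.15/(1 − 0.552) = 754.8 K.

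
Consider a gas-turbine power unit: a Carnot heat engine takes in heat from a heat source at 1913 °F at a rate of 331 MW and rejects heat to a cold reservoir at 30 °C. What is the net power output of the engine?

T_H = 1913 °F → (1913 − 32) × 5/9 = 1045.00 °C = 1318.15 K.
T_C = 30 °C → 30 + 273.15 = 303.15 K.
Since the cycle is reversible, η = 1 − T_C/T_H = 1 − 303.15/1318.15 = 0.7700.
W = η·Q_H = 0.7700 × 331 = 254.9 MW.

Ẇ ≈ 254.9 MW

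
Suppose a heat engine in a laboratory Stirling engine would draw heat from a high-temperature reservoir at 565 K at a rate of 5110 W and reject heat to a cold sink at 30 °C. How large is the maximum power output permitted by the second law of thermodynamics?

Ẇ_max ≈ 2370 W

T_C = 30 °C → 30 + 273.15 = 303.15 K.
The upper bound on efficiency is η_max = 1 − T_C/T_H = 1 − 303.15/565.00 = 0.4635.
W_max = η_max · Q_H = 0.4635 × 5110 = 2370 W.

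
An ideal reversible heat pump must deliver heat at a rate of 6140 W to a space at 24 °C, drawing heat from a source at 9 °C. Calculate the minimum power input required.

Ẇ_in ≈ 309.9 W

T_H = 24 °C → 24 + 273.15 = 297.15 K.
T_C = 9 °C → 9 + 273.15 = 282.15 K.
Reversible heating COP: COP_HP = T_H/(T_H − T_C) = 297.15/15.00 = 19.8100.
W = Q_H/COP_HP = 6140/19.8100 = 309.9 W.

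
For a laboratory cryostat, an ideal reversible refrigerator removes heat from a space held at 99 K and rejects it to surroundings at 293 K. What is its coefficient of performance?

COP_R ≈ 0.5103

The reversible coefficient of performance is COP_R = T_C/(T_H − T_C) = 99.00/(293.00 − 99.00) = 0.5103.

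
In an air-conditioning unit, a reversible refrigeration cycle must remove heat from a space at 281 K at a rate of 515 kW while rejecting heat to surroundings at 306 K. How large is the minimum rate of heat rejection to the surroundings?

Q̇_H ≈ 561 kW

For a reversible cycle Q_H/Q_C = T_H/T_C, so Q_H = Q_C·T_H/T_C = 515 × 306.00/281.00 = 561 kW.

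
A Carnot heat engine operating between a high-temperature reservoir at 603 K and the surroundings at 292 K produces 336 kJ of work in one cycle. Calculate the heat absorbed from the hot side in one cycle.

For a reversible engine, η = 1 − T_C/T_H = 1 − 292.00/603.00 = 0.5158.
Q_H = W/η = 336/0.5158 = 651.5 kJ.

Q_H ≈ 651.5 kJ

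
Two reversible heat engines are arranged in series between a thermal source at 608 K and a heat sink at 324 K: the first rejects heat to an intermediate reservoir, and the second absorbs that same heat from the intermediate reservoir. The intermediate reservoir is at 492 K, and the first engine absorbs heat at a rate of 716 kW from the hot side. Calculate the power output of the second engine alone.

Ẇ₂ ≈ 198 kW

Heat entering the second stage: Q_m = Q_H·(T_m/T_H) = 716 × 492.00/608.00 = 579 kW.
Second-stage efficiency η₂ = 1 − T_C/T_m = 1 − 324.00/492.00 = 0.3415, so W₂ = η₂·Q_m = 198 kW.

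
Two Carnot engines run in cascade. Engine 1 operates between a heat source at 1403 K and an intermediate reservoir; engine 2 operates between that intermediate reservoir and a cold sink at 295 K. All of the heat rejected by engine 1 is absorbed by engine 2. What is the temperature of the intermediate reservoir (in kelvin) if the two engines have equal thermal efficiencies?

T_m ≈ 643 K

Equal efficiencies require 1 − T_m/T_H = 1 − T_C/T_m, i.e. T_m/T_H = T_C/T_m, so T_m = √(T_H·T_C) = √(1403.00 × 295.00) = 643 K.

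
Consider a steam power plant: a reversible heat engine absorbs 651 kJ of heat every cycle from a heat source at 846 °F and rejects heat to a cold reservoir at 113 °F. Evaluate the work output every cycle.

T_H = 846 °F → (846 − 32) × 5/9 = 452.22 °C = 725.37 K.
T_C = 113 °F → (113 − 32) × 5/9 = 45.00 °C = 318.15 K.
For a reversible engine, η = 1 − T_C/T_H = 1 − 318.15/725.37 = 0.5614.
W = η·Q_H = 0.5614 × 651 = 365 kJ.

W ≈ 365 kJ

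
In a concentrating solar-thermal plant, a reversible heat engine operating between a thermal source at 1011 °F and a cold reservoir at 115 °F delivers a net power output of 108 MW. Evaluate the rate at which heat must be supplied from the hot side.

T_H = 1011 °F → (1011 − 32) × 5/9 = 543.89 °C = 817.04 K.
T_C = 115 °F → (115 − 32) × 5/9 = 46.11 °C = 319.26 K.
The Carnot efficiency is η = 1 − T_C/T_H = 1 − 319.26/817.04 = 0.6092.
Q_H = W/η = 108/0.6092 = 177.3 MW.

Q̇_H ≈ 177.3 MW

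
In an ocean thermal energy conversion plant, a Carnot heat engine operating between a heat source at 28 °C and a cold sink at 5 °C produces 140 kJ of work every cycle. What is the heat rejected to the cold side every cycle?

T_H = 28 °C → 28 + 273.15 = 301.15 K.
T_C = 5 °C → 5 + 273.15 = 278.15 K.
η_rev = 1 − T_C/T_H = 1 − 278.15/301.15 = 0.0764.
Since Q_C/Q_H = T_C/T_H and Q_H = W/η, Q_C = W·T_C/(T_H − T_C) = 140 × 278.15/23.00 = 1690 kJ.

Q_C ≈ 1690 kJ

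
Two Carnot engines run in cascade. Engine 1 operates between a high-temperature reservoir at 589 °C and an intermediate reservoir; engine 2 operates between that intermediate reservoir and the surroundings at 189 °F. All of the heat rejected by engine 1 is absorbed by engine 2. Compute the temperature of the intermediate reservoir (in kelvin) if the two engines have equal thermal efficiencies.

T_H = 589 °C → 589 + 273.15 = 862.15 K.
T_C = 189 °F → (189 − 32) × 5/9 = 87.22 °C = 360.37 K.
Equal efficiencies require 1 − T_m/T_H = 1 − T_C/T_m, i.e. T_m/T_H = T_C/T_m, so T_m = √(T_H·T_C) = √(862.15 × 360.37) = 557 K.

T_m ≈ 557 K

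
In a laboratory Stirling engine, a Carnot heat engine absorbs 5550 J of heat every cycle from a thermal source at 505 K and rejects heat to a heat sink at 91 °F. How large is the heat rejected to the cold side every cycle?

Q_C ≈ 3362 J

T_C = 91 °F → (91 − 32) × 5/9 = 32.78 °C = 305.93 K.
Since the cycle is reversible, η = 1 − T_C/T_H = 1 − 305.93/505.00 = 0.3942.
For a reversible cycle Q_C/Q_H = T_C/T_H, so Q_C = 5550 × 305.93/505.00 = 3362 J.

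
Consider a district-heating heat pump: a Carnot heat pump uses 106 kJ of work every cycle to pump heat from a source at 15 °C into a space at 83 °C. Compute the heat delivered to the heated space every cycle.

Q_H ≈ 555 kJ

T_H = 83 °C → 83 + 273.15 = 356.15 K.
T_C = 15 °C → 15 + 273.15 = 288.15 K.
The Carnot heat-pump COP is COP_HP = T_H/(T_H − T_C) = 356.15/68.00 = 5.2375.
Q_H = COP_HP · W = 5.2375 × 106 = 555 kJ.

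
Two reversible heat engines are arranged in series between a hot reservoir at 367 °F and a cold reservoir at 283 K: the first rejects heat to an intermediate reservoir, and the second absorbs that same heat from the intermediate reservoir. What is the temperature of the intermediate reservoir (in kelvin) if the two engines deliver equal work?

T_H = 367 °F → (367 − 32) × 5/9 = 186.11 °C = 459.26 K.
For reversible stages Q_m = Q_H·(T_m/T_H). Setting W₁ = Q_H(1 − T_m/T_H) equal to W₂ = Q_m(1 − T_C/T_m) = Q_H·(T_m − T_C)/T_H gives T_H − T_m = T_m − T_C, so T_m = (T_H + T_C)/2 = (459.26 + 283.00)/2 = 371 K.

T_m ≈ 371 K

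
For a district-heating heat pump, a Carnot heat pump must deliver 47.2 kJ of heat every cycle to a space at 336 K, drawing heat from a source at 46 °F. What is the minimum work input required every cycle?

T_C = 46 °F → (46 − 32) × 5/9 = 7.78 °C = 280.93 K.
The Carnot heat-pump COP is COP_HP = T_H/(T_H − T_C) = 336.00/55.07 = 6.1011.
W = Q_H/COP_HP = 47.2/6.1011 = 7.74 kJ.

W_in ≈ 7.74 kJ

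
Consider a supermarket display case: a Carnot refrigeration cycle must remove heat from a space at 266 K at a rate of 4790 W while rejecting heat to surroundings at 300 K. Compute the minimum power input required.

Ẇ_in ≈ 612.3 W

Carnot COP: COP_R = T_C/(T_H − T_C) = 266.00/34.00 = 7.8235.
W = Q_C/COP_R = 4790/7.8235 = 612.3 W.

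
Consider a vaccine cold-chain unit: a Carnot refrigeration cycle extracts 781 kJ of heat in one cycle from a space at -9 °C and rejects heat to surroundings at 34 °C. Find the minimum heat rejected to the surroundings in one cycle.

T_H = 34 °C → 34 + 273.15 = 307.15 K.
T_C = -9 °C → -9 + 273.15 = 264.15 K.
For a reversible cycle Q_H/Q_C = T_H/T_C, so Q_H = Q_C·T_H/T_C = 781 × 307.15/264.15 = 908 kJ.

Q_H ≈ 908 kJ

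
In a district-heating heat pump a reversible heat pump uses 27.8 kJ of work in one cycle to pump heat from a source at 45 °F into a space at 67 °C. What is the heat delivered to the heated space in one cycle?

Q_H ≈ 158 kJ

T_H = 67 °C → 67 + 273.15 = 340.15 K.
T_C = 45 °F → (45 − 32) × 5/9 = 7.22 °C = 280.37 K.
For a reversible heat pump, COP_HP = T_H/(T_H − T_C) = 340.15/59.78 = 5.6902.
Q_H = COP_HP · W = 5.6902 × 27.8 = 158 kJ.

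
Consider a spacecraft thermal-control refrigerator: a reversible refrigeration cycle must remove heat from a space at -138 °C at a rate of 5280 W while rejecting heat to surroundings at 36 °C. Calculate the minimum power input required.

T_H = 36 °C → 36 + 273.15 = 309.15 K.
T_C = -138 °C → -138 + 273.15 = 135.15 K.
For a reversible refrigerator, COP_R = T_C/(T_H − T_C) = 135.15/174.00 = 0.7767.
W = Q_C/COP_R = 5280/0.7767 = 6800 W.

Ẇ_in ≈ 6800 W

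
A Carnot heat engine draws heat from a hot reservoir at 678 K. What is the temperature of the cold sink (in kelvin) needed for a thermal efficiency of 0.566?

From η = 1 − T_C/T_H, T_C = T_H·(1 − η) = 678.00 × (1 − 0.566) = 294 K.

T_C ≈ 294 K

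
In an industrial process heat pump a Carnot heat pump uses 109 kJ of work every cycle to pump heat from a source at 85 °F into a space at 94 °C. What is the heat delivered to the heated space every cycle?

T_H = 94 °C → 94 + 273.15 = 367.15 K.
T_C = 85 °F → (85 − 32) × 5/9 = 29.44 °C = 302.59 K.
The Carnot heat-pump COP is COP_HP = T_H/(T_H − T_C) = 367.15/64.56 = 5.6873.
Q_H = COP_HP · W = 5.6873 × 109 = 619.9 kJ.

Q_H ≈ 619.9 kJ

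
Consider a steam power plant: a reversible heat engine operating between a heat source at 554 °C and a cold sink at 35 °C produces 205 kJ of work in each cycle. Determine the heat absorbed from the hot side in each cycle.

T_H = 554 °C → 554 + 273.15 = 827.15 K.
T_C = 35 °C → 35 + 273.15 = 308.15 K.
Carnot efficiency: η = 1 − T_C/T_H = 1 − 308.15/827.15 = 0.6275.
Q_H = W/η = 205/0.6275 = 326.7 kJ.

Q_H ≈ 326.7 kJ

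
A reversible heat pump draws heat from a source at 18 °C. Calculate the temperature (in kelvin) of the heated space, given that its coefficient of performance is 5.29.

T_H ≈ 359 K

T_C = 18 °C → 18 + 273.15 = 291.15 K.
COP_HP = T_H/(T_H − T_C) ⇒ T_H = T_C·COP_HP/(COP_HP − 1) = 291.15 × 5.29/(5.29 − 1) = 359 K.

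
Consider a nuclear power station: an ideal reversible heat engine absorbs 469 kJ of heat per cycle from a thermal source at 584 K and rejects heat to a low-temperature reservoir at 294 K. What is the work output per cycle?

Carnot efficiency: η = 1 − T_C/T_H = 1 − 294.00/584.00 = 0.4966.
W = η·Q_H = 0.4966 × 469 = 233 kJ.

W ≈ 233 kJ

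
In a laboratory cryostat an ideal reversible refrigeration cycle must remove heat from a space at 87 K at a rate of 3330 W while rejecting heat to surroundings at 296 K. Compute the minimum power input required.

Carnot COP: COP_R = T_C/(T_H − T_C) = 87.00/209.00 = 0.4163.
W = Q_C/COP_R = 3330/0.4163 = 8000 W.

Ẇ_in ≈ 8000 W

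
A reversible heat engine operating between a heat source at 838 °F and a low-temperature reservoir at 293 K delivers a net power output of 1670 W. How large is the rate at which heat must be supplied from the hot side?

T_H = 838 °F → (838 − 32) × 5/9 = 447.78 °C = 720.93 K.
Carnot efficiency: η = 1 − T_C/T_H = 1 − 293.00/720.93 = 0.5936.
Q_H = W/η = 1670/0.5936 = 2810 W.

Q̇_H ≈ 2810 W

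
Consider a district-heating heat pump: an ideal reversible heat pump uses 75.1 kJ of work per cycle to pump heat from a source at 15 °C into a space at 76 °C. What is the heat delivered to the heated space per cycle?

T_H = 76 °C → 76 + 273.15 = 349.15 K.
T_C = 15 °C → 15 + 273.15 = 288.15 K.
For a reversible heat pump, COP_HP = T_H/(T_H − T_C) = 349.15/61.00 = 5.7238.
Q_H = COP_HP · W = 5.7238 × 75.1 = 430 kJ.

Q_H ≈ 430 kJ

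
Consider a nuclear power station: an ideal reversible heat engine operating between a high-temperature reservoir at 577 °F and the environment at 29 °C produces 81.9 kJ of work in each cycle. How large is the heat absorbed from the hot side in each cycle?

T_H = 577 °F → (577 − 32) × 5/9 = 302.78 °C = 575.93 K.
T_C = 29 °C → 29 + 273.15 = 302.15 K.
Carnot efficiency: η = 1 − T_C/T_H = 1 − 302.15/575.93 = 0.4754.
Q_H = W/η = 81.9/0.4754 = 172 kJ.

Q_H ≈ 172 kJ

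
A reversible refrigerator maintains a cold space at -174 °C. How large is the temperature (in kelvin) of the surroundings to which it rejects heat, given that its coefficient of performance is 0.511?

T_H ≈ 293 K

T_C = -174 °C → -174 + 273.15 = 99.15 K.
COP_R = T_C/(T_H − T_C) ⇒ T_H = T_C·(1 + 1/COP_R) = 99.15 × (1 + 1/0.511) = 293 K.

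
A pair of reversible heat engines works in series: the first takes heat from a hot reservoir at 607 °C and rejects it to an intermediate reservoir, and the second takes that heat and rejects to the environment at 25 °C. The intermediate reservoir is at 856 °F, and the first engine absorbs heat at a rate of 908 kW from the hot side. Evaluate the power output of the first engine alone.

T_H = 607 °C → 607 + 273.15 = 880.15 K.
T_C = 25 °C → 25 + 273.15 = 298.15 K.
T_m = 856 °F → (856 − 32) × 5/9 = 457.78 °C = 730.93 K.
First-stage efficiency η₁ = 1 − T_m/T_H = 1 − 730.93/880.15 = 0.1695.
W₁ = η₁·Q_H = 0.1695 × 908 = 153.9 kW.

Ẇ₁ ≈ 153.9 kW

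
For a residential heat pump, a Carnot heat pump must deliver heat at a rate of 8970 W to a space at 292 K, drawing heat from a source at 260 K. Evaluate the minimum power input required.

For a reversible heat pump, COP_HP = T_H/(T_H − T_C) = 292.00/32.00 = 9.1250.
W = Q_H/COP_HP = 8970/9.1250 = 983 W.

Ẇ_in ≈ 983 W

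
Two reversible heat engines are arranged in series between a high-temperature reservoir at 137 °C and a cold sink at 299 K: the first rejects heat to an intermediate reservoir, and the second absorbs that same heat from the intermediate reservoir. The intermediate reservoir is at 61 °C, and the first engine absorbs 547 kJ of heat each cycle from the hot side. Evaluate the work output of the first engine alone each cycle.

W₁ ≈ 101 kJ

T_H = 137 °C → 137 + 273.15 = 410.15 K.
T_m = 61 °C → 61 + 273.15 = 334.15 K.
First-stage efficiency η₁ = 1 − T_m/T_H = 1 − 334.15/410.15 = 0.1853.
W₁ = η₁·Q_H = 0.1853 × 547 = 101 kJ.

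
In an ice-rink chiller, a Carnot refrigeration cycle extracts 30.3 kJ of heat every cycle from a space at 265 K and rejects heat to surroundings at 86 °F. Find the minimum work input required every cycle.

T_H = 86 °F → (86 − 32) × 5/9 = 30.00 °C = 303.15 K.
For a reversible refrigerator, COP_R = T_C/(T_H − T_C) = 265.00/38.15 = 6.9463.
W = Q_C/COP_R = 30.3/6.9463 = 4.36 kJ.

W_in ≈ 4.36 kJ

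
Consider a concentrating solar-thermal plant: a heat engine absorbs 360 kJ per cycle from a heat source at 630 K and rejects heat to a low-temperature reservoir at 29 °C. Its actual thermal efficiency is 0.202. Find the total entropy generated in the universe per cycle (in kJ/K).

T_C = 29 °C → 29 + 273.15 = 302.15 K.
W = η·Q_H = 0.202 × 360 = 72.72 kJ, so Q_C = Q_H − W = 287.3 kJ.
Entropy balance on the reservoirs: −Q_H/T_H = -0.5714 kJ/K, +Q_C/T_C = 0.9508 kJ/K.
ΔS_univ = −Q_H/T_H + Q_C/T_C = 0.379 kJ/K (> 0, since η = 0.202 < η_Carnot = 0.520).

ΔS_univ ≈ 0.379 kJ/K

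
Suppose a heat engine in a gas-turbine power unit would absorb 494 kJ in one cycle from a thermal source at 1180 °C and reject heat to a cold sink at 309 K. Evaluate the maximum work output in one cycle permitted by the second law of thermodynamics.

W_max ≈ 389 kJ

T_H = 1180 °C → 1180 + 273.15 = 1453.15 K.
The second-law ceiling is the Carnot efficiency, η_max = 1 − T_C/T_H = 1 − 309.00/1453.15 = 0.7874.
W_max = η_max · Q_H = 0.7874 × 494 = 389 kJ.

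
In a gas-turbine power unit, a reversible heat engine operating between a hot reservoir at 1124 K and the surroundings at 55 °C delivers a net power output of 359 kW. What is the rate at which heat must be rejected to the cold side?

T_C = 55 °C → 55 + 273.15 = 328.15 K.
The Carnot efficiency is η = 1 − T_C/T_H = 1 − 328.15/1124.00 = 0.7081.
Since Q_C/Q_H = T_C/T_H and Q_H = W/η, Q_C = W·T_C/(T_H − T_C) = 359 × 328.15/795.85 = 148 kW.

Q̇_C ≈ 148 kW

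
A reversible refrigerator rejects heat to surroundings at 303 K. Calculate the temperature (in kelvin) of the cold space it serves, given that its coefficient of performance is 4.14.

T_C ≈ 244.1 K

COP_R = T_C/(T_H − T_C) ⇒ T_C = T_H·COP_R/(1 + COP_R) = 303.00 × 4.14/(1 + 4.14) = 244.1 K.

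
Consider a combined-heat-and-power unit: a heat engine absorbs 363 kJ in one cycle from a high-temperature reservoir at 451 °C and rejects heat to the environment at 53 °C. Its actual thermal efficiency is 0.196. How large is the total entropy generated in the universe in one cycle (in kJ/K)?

T_H = 451 °C → 451 + 273.15 = 724.15 K.
T_C = 53 °C → 53 + 273.15 = 326.15 K.
W = η·Q_H = 0.196 × 363 = 71.15 kJ, so Q_C = Q_H − W = 291.9 kJ.
Reservoir entropy changes: ΔS_H = −Q_H/T_H = −363/724.15 = -0.5013 kJ/K and ΔS_C = +Q_C/T_C = 291.9/326.15 = 0.8948 kJ/K.
ΔS_univ = −Q_H/T_H + Q_C/T_C = 0.394 kJ/K (> 0, since η = 0.196 < η_Carnot = 0.550).

ΔS_univ ≈ 0.394 kJ/K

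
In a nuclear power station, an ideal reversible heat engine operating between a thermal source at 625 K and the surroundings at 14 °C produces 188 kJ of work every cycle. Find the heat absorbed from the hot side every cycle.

Q_H ≈ 348 kJ

T_C = 14 °C → 14 + 273.15 = 287.15 K.
Since the cycle is reversible, η = 1 − T_C/T_H = 1 − 287.15/625.00 = 0.5406.
Q_H = W/η = 188/0.5406 = 348 kJ.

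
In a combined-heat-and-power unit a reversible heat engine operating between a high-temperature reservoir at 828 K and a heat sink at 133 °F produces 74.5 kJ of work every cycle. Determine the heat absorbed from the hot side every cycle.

T_C = 133 °F → (133 − 32) × 5/9 = 56.11 °C = 329.26 K.
η_rev = 1 − T_C/T_H = 1 − 329.26/828.00 = 0.6023.
Q_H = W/η = 74.5/0.6023 = 123.7 kJ.

Q_H ≈ 123.7 kJ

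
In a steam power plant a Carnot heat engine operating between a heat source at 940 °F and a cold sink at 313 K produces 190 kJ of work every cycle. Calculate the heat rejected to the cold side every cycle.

T_H = 940 °F → (940 − 32) × 5/9 = 504.44 °C = 777.59 K.
For a reversible engine, η = 1 − T_C/T_H = 1 − 313.00/777.59 = 0.5975.
Since Q_C/Q_H = T_C/T_H and Q_H = W/η, Q_C = W·T_C/(T_H − T_C) = 190 × 313.00/464.59 = 128 kJ.

Q_C ≈ 128 kJ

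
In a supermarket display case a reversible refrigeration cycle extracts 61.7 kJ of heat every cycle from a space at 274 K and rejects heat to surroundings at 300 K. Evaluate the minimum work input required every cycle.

COP_R = T_C/(T_H − T_C) = 274.00/26.00 = 10.5385.
W = Q_C/COP_R = 61.7/10.5385 = 5.85 kJ.

W_in ≈ 5.85 kJ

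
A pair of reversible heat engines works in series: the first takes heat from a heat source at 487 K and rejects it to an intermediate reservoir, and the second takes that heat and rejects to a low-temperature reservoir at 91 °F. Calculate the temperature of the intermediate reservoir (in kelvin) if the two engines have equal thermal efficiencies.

T_C = 91 °F → (91 − 32) × 5/9 = 32.78 °C = 305.93 K.
Equal efficiencies require 1 − T_m/T_H = 1 − T_C/T_m, i.e. T_m/T_H = T_C/T_m, so T_m = √(T_H·T_C) = √(487.00 × 305.93) = 386 K.

T_m ≈ 386 K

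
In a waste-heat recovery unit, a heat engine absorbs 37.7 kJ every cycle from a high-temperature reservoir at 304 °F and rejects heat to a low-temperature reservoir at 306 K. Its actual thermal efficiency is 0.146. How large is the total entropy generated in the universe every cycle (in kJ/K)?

T_H = 304 °F → (304 − 32) × 5/9 = 151.11 °C = 424.26 K.
W = η·Q_H = 0.146 × 37.7 = 5.504 kJ, so Q_C = Q_H − W = 32.20 kJ.
The hot reservoir loses entropy Q_H/T_H = 37.7/424.26 = 0.08886 kJ/K; the cold reservoir gains Q_C/T_C = 32.20/306.00 = 0.1052 kJ/K.
ΔS_univ = −Q_H/T_H + Q_C/T_C = 0.01635 kJ/K (> 0, since η = 0.146 < η_Carnot = 0.279).

ΔS_univ ≈ 0.01635 kJ/K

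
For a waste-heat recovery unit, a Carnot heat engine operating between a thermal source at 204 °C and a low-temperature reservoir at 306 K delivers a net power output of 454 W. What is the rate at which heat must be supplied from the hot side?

Q̇_H ≈ 1270 W

T_H = 204 °C → 204 + 273.15 = 477.15 K.
For a reversible engine, η = 1 − T_C/T_H = 1 − 306.00/477.15 = 0.3587.
Q_H = W/η = 454/0.3587 = 1270 W.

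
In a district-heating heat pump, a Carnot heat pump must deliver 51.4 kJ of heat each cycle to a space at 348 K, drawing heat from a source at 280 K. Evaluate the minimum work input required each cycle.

The Carnot heat-pump COP is COP_HP = T_H/(T_H − T_C) = 348.00/68.00 = 5.1176.
W = Q_H/COP_HP = 51.4/5.1176 = 10.04 kJ.

W_in ≈ 10.04 kJ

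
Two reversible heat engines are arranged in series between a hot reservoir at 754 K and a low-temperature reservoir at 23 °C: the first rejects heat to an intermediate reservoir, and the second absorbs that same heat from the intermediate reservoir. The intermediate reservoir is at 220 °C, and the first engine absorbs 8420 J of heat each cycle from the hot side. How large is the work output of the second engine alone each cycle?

T_C = 23 °C → 23 + 273.15 = 296.15 K.
T_m = 220 °C → 220 + 273.15 = 493.15 K.
Heat entering the second stage: Q_m = Q_H·(T_m/T_H) = 8420 × 493.15/754.00 = 5510 J.
Second-stage efficiency η₂ = 1 − T_C/T_m = 1 − 296.15/493.15 = 0.3995, so W₂ = η₂·Q_m = 2200 J.

W₂ ≈ 2200 J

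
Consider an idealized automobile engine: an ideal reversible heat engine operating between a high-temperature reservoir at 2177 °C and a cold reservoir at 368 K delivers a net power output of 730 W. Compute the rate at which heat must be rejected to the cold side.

Q̇_C ≈ 129 W

T_H = 2177 °C → 2177 + 273.15 = 2450.15 K.
For a reversible engine, η = 1 − T_C/T_H = 1 − 368.00/2450.15 = 0.8498.
Since Q_C/Q_H = T_C/T_H and Q_H = W/η, Q_C = W·T_C/(T_H − T_C) = 730 × 368.00/2082.15 = 129 W.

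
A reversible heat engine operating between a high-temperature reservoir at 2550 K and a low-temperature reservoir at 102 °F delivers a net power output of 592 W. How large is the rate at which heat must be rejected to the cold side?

T_C = 102 °F → (102 − 32) × 5/9 = 38.89 °C = 312.04 K.
η_rev = 1 − T_C/T_H = 1 − 312.04/2550.00 = 0.8776.
Since Q_C/Q_H = T_C/T_H and Q_H = W/η, Q_C = W·T_C/(T_H − T_C) = 592 × 312.04/2237.96 = 82.5 W.

Q̇_C ≈ 82.5 W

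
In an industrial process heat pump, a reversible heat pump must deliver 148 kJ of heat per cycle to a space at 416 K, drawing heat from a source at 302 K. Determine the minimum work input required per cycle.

W_in ≈ 40.56 kJ

COP_HP = T_H/(T_H − T_C) = 416.00/114.00 = 3.6491.
W = Q_H/COP_HP = 148/3.6491 = 40.56 kJ.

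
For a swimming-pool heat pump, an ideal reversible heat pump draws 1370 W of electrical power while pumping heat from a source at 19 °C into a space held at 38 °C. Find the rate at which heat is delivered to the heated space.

Q̇_H ≈ 22400 W

T_H = 38 °C → 38 + 273.15 = 311.15 K.
T_C = 19 °C → 19 + 273.15 = 292.15 K.
The Carnot heat-pump COP is COP_HP = T_H/(T_H − T_C) = 311.15/19.00 = 16.3763.
Q_H = COP_HP · W = 16.3763 × 1370 = 22400 W.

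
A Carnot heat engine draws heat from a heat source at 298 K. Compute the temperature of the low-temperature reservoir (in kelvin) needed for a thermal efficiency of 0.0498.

T_C ≈ 283 K

From η = 1 − T_C/T_H, T_C = T_H·(1 − η) = 298.00 × (1 − 0.0498) = 283 K.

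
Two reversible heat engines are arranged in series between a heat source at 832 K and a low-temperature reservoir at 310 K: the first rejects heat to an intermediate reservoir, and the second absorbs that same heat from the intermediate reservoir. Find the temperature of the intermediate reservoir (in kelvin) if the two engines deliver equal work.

T_m ≈ 571 K

For reversible stages Q_m = Q_H·(T_m/T_H). Setting W₁ = Q_H(1 − T_m/T_H) equal to W₂ = Q_m(1 − T_C/T_m) = Q_H·(T_m − T_C)/T_H gives T_H − T_m = T_m − T_C, so T_m = (T_H + T_C)/2 = (832.00 + 310.00)/2 = 571 K.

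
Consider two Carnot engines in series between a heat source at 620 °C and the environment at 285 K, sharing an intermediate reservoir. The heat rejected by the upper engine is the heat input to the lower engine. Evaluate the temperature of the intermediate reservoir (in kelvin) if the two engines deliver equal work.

T_H = 620 °C → 620 + 273.15 = 893.15 K.
For reversible stages Q_m = Q_H·(T_m/T_H). Setting W₁ = Q_H(1 − T_m/T_H) equal to W₂ = Q_m(1 − T_C/T_m) = Q_H·(T_m − T_C)/T_H gives T_H − T_m = T_m − T_C, so T_m = (T_H + T_C)/2 = (893.15 + 285.00)/2 = 589.1 K.

T_m ≈ 589.1 K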